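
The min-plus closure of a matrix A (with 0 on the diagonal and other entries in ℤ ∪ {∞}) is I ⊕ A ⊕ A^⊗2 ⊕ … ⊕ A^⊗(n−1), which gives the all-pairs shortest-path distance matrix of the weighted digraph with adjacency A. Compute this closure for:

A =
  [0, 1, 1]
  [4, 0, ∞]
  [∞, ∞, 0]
Closure =
  [0, 1, 1]
  [4, 0, 5]
  [∞, ∞, 0]

This is the Floyd-Warshall all-pairs shortest-path computation. For each intermediate vertex k = 0, 1, …, 2, update dist[i][j] ← min(dist[i][j], dist[i][k] + dist[k][j]). The final matrix gives, for each (i, j), the minimum total weight of any directed path from i to j (possibly empty when i = j).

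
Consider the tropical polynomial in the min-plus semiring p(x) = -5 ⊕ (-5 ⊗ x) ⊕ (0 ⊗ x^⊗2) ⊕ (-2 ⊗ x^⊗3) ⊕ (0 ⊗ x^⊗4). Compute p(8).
p(8) = -5

A tropical monomial a ⊗ x^⊗i evaluates to a + i · x. Evaluating each term at x = 8:
  Term 0 contributes -5 + 0 · 8 = -5
  Term 1 contributes -5 + 1 · 8 = 3
  Term 2 contributes 0 + 2 · 8 = 16
  Term 3 contributes -2 + 3 · 8 = 22
  Term 4 contributes 0 + 4 · 8 = 32
p(8) = ⊕ of these = min[-5, 3, 16, 22, 32] = -5.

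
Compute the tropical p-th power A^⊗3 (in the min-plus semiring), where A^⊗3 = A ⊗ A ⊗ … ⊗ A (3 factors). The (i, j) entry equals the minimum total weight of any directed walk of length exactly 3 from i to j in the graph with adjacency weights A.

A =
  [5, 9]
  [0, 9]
A^⊗3 =
  [14, 18]
  [9, 14]

Each entry (A^⊗3)_ij equals the minimum over all length-3 walks i = v_0 → v_1 → … → v_3 = j of Σ_t A[v_t][v_{t+1}]. For example, for (i, j) = (0, 1) we minimise over 4 possible intermediate vertex sequences; the minimum is 18, attained along the walk 0 → 1 → 0 → 1.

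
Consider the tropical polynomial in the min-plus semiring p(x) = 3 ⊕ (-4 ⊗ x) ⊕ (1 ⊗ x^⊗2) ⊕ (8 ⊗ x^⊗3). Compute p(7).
p(7) = 3

A tropical monomial a ⊗ x^⊗i evaluates to a + i · x. Evaluating each term at x = 7:
  Term 0 contributes 3 + 0 · 7 = 3
  Term 1 contributes -4 + 1 · 7 = 3
  Term 2 contributes 1 + 2 · 7 = 15
  Term 3 contributes 8 + 3 · 7 = 29
p(7) = ⊕ of these = min[3, 3, 15, 29] = 3.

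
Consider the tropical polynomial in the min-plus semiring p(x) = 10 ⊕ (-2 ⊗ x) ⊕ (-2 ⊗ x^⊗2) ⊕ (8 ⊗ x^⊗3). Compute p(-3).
p(-3) = -8

A tropical monomial a ⊗ x^⊗i evaluates to a + i · x. Evaluating each term at x = -3:
  Term 0 contributes 10 + 0 · -3 = 10
  Term 1 contributes -2 + 1 · -3 = -5
  Term 2 contributes -2 + 2 · -3 = -8
  Term 3 contributes 8 + 3 · -3 = -1
p(-3) = ⊕ of these = min[10, -5, -8, -1] = -8.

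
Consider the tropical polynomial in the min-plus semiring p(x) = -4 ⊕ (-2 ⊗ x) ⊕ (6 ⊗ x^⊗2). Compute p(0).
p(0) = -4

A tropical monomial a ⊗ x^⊗i evaluates to a + i · x. Evaluating each term at x = 0:
  Term 0 contributes -4 + 0 · 0 = -4
  Term 1 contributes -2 + 1 · 0 = -2
  Term 2 contributes 6 + 2 · 0 = 6
p(0) = ⊕ of these = min[-4, -2, 6] = -4.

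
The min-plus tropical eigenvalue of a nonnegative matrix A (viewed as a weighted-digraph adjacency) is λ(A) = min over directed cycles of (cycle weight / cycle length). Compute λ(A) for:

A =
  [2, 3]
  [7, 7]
λ(A) = 2

Enumerate directed cycles and compute their means (weight / length). Sample:
  cycle 0 → 0: weight = 2, length = 1, mean = 2/1 ≈ 2.000
  cycle 1 → 1: weight = 7, length = 1, mean = 7/1 ≈ 7.000
  cycle 0 → 1 → 0: weight = 10, length = 2, mean = 10/2 ≈ 5.000
  cycle 1 → 0 → 1: weight = 10, length = 2, mean = 10/2 ≈ 5.000
Minimum mean = 2.000, attained e.g. along the cycle 0 → 0 with weight 2 and length 1. So λ(A) = 2/1 = 2.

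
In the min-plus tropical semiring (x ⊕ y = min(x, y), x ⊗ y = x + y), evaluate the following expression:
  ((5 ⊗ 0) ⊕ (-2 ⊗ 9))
((5 ⊗ 0) ⊕ (-2 ⊗ 9)) = 5

Expand innermost to outermost. Recall ⊕ takes the minimum of its arguments and ⊗ takes their sum. Working out the expression ((5 ⊗ 0) ⊕ (-2 ⊗ 9)) gives 5.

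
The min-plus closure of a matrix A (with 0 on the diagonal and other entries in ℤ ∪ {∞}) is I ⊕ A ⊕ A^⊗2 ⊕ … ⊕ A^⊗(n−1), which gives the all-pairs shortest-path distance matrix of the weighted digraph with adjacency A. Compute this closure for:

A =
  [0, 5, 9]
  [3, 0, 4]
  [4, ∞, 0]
Closure =
  [0, 5, 9]
  [3, 0, 4]
  [4, 9, 0]

This is the Floyd-Warshall all-pairs shortest-path computation. For each intermediate vertex k = 0, 1, …, 2, update dist[i][j] ← min(dist[i][j], dist[i][k] + dist[k][j]). The final matrix gives, for each (i, j), the minimum total weight of any directed path from i to j (possibly empty when i = j).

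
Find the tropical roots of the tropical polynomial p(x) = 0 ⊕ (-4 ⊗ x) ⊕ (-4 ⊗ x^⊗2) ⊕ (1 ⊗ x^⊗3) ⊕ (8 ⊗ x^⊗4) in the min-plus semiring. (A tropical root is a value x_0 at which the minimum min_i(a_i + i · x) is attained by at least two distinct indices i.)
Roots: {-7, -5, 0, 4}

Each tropical root is a break point of the lower envelope of the lines y = a_i + i · x (there are 5 lines, with slopes 0, 1, ..., 4). Only the lines that attain the minimum somewhere contribute to roots; other lines are dominated. Here the surviving (envelope) indices are i = 4, i = 3, i = 2, i = 1, i = 0.
Intersections between consecutive envelope lines give the roots: for adjacent envelope indices i < j the intersection is x = (a_i − a_j) / (j − i). Reading off the sorted break points: {-7, -5, 0, 4}.
Verification: at each break x_0, at least two indices attain the minimum of min_i(a_i + i · x_0).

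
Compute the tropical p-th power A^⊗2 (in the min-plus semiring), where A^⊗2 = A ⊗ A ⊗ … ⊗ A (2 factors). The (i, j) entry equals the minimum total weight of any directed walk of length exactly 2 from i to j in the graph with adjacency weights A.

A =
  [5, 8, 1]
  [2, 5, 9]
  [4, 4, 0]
A^⊗2 =
  [5, 5, 1]
  [7, 10, 3]
  [4, 4, 0]

Each entry (A^⊗2)_ij equals the minimum over all length-2 walks i = v_0 → v_1 → … → v_2 = j of Σ_t A[v_t][v_{t+1}]. For example, for (i, j) = (0, 2) we minimise over 3 possible intermediate vertex sequences; the minimum is 1, attained along the walk 0 → 2 → 2.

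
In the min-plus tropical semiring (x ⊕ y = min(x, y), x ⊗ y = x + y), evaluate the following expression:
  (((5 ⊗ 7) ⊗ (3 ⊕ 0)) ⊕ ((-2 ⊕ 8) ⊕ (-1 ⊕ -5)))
(((5 ⊗ 7) ⊗ (3 ⊕ 0)) ⊕ ((-2 ⊕ 8) ⊕ (-1 ⊕ -5))) = -5

Expand innermost to outermost. Recall ⊕ takes the minimum of its arguments and ⊗ takes their sum. Working out the expression (((5 ⊗ 7) ⊗ (3 ⊕ 0)) ⊕ ((-2 ⊕ 8) ⊕ (-1 ⊕ -5))) gives -5.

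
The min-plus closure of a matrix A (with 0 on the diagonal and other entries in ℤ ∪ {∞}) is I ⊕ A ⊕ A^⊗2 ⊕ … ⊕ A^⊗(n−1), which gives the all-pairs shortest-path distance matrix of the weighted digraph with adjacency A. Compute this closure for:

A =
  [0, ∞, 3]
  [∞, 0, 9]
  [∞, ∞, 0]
Closure =
  [0, ∞, 3]
  [∞, 0, 9]
  [∞, ∞, 0]

This is the Floyd-Warshall all-pairs shortest-path computation. For each intermediate vertex k = 0, 1, …, 2, update dist[i][j] ← min(dist[i][j], dist[i][k] + dist[k][j]). The final matrix gives, for each (i, j), the minimum total weight of any directed path from i to j (possibly empty when i = j).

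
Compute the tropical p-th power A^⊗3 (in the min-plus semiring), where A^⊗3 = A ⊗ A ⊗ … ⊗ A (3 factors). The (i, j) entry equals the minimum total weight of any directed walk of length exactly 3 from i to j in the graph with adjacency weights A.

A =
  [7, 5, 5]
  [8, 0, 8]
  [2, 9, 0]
A^⊗3 =
  [7, 5, 5]
  [8, 0, 8]
  [2, 7, 0]

Each entry (A^⊗3)_ij equals the minimum over all length-3 walks i = v_0 → v_1 → … → v_3 = j of Σ_t A[v_t][v_{t+1}]. For example, for (i, j) = (0, 2) we minimise over 9 possible intermediate vertex sequences; the minimum is 5, attained along the walk 0 → 2 → 2 → 2.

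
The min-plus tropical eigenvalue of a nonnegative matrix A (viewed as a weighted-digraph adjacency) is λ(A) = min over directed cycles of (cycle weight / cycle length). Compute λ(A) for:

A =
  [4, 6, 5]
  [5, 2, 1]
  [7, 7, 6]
λ(A) = 2

Enumerate directed cycles and compute their means (weight / length). Sample:
  cycle 0 → 0: weight = 4, length = 1, mean = 4/1 ≈ 4.000
  cycle 1 → 1: weight = 2, length = 1, mean = 2/1 ≈ 2.000
  cycle 2 → 2: weight = 6, length = 1, mean = 6/1 ≈ 6.000
  cycle 0 → 1 → 0: weight = 11, length = 2, mean = 11/2 ≈ 5.500
  cycle 0 → 2 → 0: weight = 12, length = 2, mean = 12/2 ≈ 6.000
  cycle 1 → 0 → 1: weight = 11, length = 2, mean = 11/2 ≈ 5.500
Minimum mean = 2.000, attained e.g. along the cycle 1 → 1 with weight 2 and length 1. So λ(A) = 2/1 = 2.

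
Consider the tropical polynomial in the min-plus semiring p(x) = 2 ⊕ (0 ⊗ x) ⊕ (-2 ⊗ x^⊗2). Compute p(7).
p(7) = 2

A tropical monomial a ⊗ x^⊗i evaluates to a + i · x. Evaluating each term at x = 7:
  Term 0 contributes 2 + 0 · 7 = 2
  Term 1 contributes 0 + 1 · 7 = 7
  Term 2 contributes -2 + 2 · 7 = 12
p(7) = ⊕ of these = min[2, 7, 12] = 2.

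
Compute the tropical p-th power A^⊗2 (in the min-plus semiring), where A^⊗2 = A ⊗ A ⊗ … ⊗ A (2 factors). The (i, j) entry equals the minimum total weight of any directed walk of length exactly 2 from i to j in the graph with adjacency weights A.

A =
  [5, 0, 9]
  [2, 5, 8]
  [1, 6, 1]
A^⊗2 =
  [2, 5, 8]
  [7, 2, 9]
  [2, 1, 2]

Each entry (A^⊗2)_ij equals the minimum over all length-2 walks i = v_0 → v_1 → … → v_2 = j of Σ_t A[v_t][v_{t+1}]. For example, for (i, j) = (0, 2) we minimise over 3 possible intermediate vertex sequences; the minimum is 8, attained along the walk 0 → 1 → 2.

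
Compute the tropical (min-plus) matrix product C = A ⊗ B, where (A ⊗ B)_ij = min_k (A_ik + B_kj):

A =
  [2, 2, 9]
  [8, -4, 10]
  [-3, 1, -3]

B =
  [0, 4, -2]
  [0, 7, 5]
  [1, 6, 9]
A ⊗ B =
  [2, 6, 0]
  [-4, 3, 1]
  [-3, 1, -5]

Apply the min-plus product entry-by-entry:
  C[0][0] = min over k of (A[0][0] + B[0][0] = 2 + 0 = 2, A[0][1] + B[1][0] = 2 + 0 = 2, A[0][2] + B[2][0] = 9 + 1 = 10) = 2 (attained at k = 0)
  C[0][1] = min over k of (A[0][0] + B[0][1] = 2 + 4 = 6, A[0][1] + B[1][1] = 2 + 7 = 9, A[0][2] + B[2][1] = 9 + 6 = 15) = 6 (attained at k = 0)
  C[0][2] = min over k of (A[0][0] + B[0][2] = 2 + -2 = 0, A[0][1] + B[1][2] = 2 + 5 = 7, A[0][2] + B[2][2] = 9 + 9 = 18) = 0 (attained at k = 0)
  C[1][0] = min over k of (A[1][0] + B[0][0] = 8 + 0 = 8, A[1][1] + B[1][0] = -4 + 0 = -4, A[1][2] + B[2][0] = 10 + 1 = 11) = -4 (attained at k = 1)
  C[1][1] = min over k of (A[1][0] + B[0][1] = 8 + 4 = 12, A[1][1] + B[1][1] = -4 + 7 = 3, A[1][2] + B[2][1] = 10 + 6 = 16) = 3 (attained at k = 1)
  C[1][2] = min over k of (A[1][0] + B[0][2] = 8 + -2 = 6, A[1][1] + B[1][2] = -4 + 5 = 1, A[1][2] + B[2][2] = 10 + 9 = 19) = 1 (attained at k = 1)
  C[2][0] = min over k of (A[2][0] + B[0][0] = -3 + 0 = -3, A[2][1] + B[1][0] = 1 + 0 = 1, A[2][2] + B[2][0] = -3 + 1 = -2) = -3 (attained at k = 0)
  C[2][1] = min over k of (A[2][0] + B[0][1] = -3 + 4 = 1, A[2][1] + B[1][1] = 1 + 7 = 8, A[2][2] + B[2][1] = -3 + 6 = 3) = 1 (attained at k = 0)
  C[2][2] = min over k of (A[2][0] + B[0][2] = -3 + -2 = -5, A[2][1] + B[1][2] = 1 + 5 = 6, A[2][2] + B[2][2] = -3 + 9 = 6) = -5 (attained at k = 0)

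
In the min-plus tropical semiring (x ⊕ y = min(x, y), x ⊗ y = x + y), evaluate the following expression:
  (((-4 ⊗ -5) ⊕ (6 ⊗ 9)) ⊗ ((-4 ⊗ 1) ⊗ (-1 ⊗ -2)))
(((-4 ⊗ -5) ⊕ (6 ⊗ 9)) ⊗ ((-4 ⊗ 1) ⊗ (-1 ⊗ -2))) = -15

Expand innermost to outermost. Recall ⊕ takes the minimum of its arguments and ⊗ takes their sum. Working out the expression (((-4 ⊗ -5) ⊕ (6 ⊗ 9)) ⊗ ((-4 ⊗ 1) ⊗ (-1 ⊗ -2))) gives -15.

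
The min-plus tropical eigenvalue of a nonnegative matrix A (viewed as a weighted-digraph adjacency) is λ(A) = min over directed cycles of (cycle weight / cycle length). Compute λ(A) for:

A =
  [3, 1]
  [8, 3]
λ(A) = 3

Enumerate directed cycles and compute their means (weight / length). Sample:
  cycle 0 → 0: weight = 3, length = 1, mean = 3/1 ≈ 3.000
  cycle 1 → 1: weight = 3, length = 1, mean = 3/1 ≈ 3.000
  cycle 0 → 1 → 0: weight = 9, length = 2, mean = 9/2 ≈ 4.500
  cycle 1 → 0 → 1: weight = 9, length = 2, mean = 9/2 ≈ 4.500
Minimum mean = 3.000, attained e.g. along the cycle 0 → 0 with weight 3 and length 1. So λ(A) = 3/1 = 3.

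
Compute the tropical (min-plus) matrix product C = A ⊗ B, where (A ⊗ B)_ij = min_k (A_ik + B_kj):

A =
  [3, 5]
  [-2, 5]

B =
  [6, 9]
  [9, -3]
A ⊗ B =
  [9, 2]
  [4, 2]

Apply the min-plus product entry-by-entry:
  C[0][0] = min over k of (A[0][0] + B[0][0] = 3 + 6 = 9, A[0][1] + B[1][0] = 5 + 9 = 14) = 9 (attained at k = 0)
  C[0][1] = min over k of (A[0][0] + B[0][1] = 3 + 9 = 12, A[0][1] + B[1][1] = 5 + -3 = 2) = 2 (attained at k = 1)
  C[1][0] = min over k of (A[1][0] + B[0][0] = -2 + 6 = 4, A[1][1] + B[1][0] = 5 + 9 = 14) = 4 (attained at k = 0)
  C[1][1] = min over k of (A[1][0] + B[0][1] = -2 + 9 = 7, A[1][1] + B[1][1] = 5 + -3 = 2) = 2 (attained at k = 1)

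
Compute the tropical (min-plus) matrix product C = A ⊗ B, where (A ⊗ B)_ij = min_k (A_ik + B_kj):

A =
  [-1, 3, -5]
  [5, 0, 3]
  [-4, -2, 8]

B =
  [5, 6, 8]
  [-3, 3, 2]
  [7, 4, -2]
A ⊗ B =
  [0, -1, -7]
  [-3, 3, 1]
  [-5, 1, 0]

Apply the min-plus product entry-by-entry:
  C[0][0] = min over k of (A[0][0] + B[0][0] = -1 + 5 = 4, A[0][1] + B[1][0] = 3 + -3 = 0, A[0][2] + B[2][0] = -5 + 7 = 2) = 0 (attained at k = 1)
  C[0][1] = min over k of (A[0][0] + B[0][1] = -1 + 6 = 5, A[0][1] + B[1][1] = 3 + 3 = 6, A[0][2] + B[2][1] = -5 + 4 = -1) = -1 (attained at k = 2)
  C[0][2] = min over k of (A[0][0] + B[0][2] = -1 + 8 = 7, A[0][1] + B[1][2] = 3 + 2 = 5, A[0][2] + B[2][2] = -5 + -2 = -7) = -7 (attained at k = 2)
  C[1][0] = min over k of (A[1][0] + B[0][0] = 5 + 5 = 10, A[1][1] + B[1][0] = 0 + -3 = -3, A[1][2] + B[2][0] = 3 + 7 = 10) = -3 (attained at k = 1)
  C[1][1] = min over k of (A[1][0] + B[0][1] = 5 + 6 = 11, A[1][1] + B[1][1] = 0 + 3 = 3, A[1][2] + B[2][1] = 3 + 4 = 7) = 3 (attained at k = 1)
  C[1][2] = min over k of (A[1][0] + B[0][2] = 5 + 8 = 13, A[1][1] + B[1][2] = 0 + 2 = 2, A[1][2] + B[2][2] = 3 + -2 = 1) = 1 (attained at k = 2)
  C[2][0] = min over k of (A[2][0] + B[0][0] = -4 + 5 = 1, A[2][1] + B[1][0] = -2 + -3 = -5, A[2][2] + B[2][0] = 8 + 7 = 15) = -5 (attained at k = 1)
  C[2][1] = min over k of (A[2][0] + B[0][1] = -4 + 6 = 2, A[2][1] + B[1][1] = -2 + 3 = 1, A[2][2] + B[2][1] = 8 + 4 = 12) = 1 (attained at k = 1)
  C[2][2] = min over k of (A[2][0] + B[0][2] = -4 + 8 = 4, A[2][1] + B[1][2] = -2 + 2 = 0, A[2][2] + B[2][2] = 8 + -2 = 6) = 0 (attained at k = 1)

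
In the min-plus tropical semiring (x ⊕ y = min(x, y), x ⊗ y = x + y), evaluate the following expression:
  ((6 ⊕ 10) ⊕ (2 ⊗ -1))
((6 ⊕ 10) ⊕ (2 ⊗ -1)) = 1

Expand innermost to outermost. Recall ⊕ takes the minimum of its arguments and ⊗ takes their sum. Working out the expression ((6 ⊕ 10) ⊕ (2 ⊗ -1)) gives 1.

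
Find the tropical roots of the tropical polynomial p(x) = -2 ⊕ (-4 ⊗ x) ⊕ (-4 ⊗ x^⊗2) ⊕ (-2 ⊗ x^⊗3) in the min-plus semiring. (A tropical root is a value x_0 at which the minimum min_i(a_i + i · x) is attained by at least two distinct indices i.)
Roots: {-2, 0, 2}

Each tropical root is a break point of the lower envelope of the lines y = a_i + i · x (there are 4 lines, with slopes 0, 1, ..., 3). Only the lines that attain the minimum somewhere contribute to roots; other lines are dominated. Here the surviving (envelope) indices are i = 3, i = 2, i = 1, i = 0.
Intersections between consecutive envelope lines give the roots: for adjacent envelope indices i < j the intersection is x = (a_i − a_j) / (j − i). Reading off the sorted break points: {-2, 0, 2}.
Verification: at each break x_0, at least two indices attain the minimum of min_i(a_i + i · x_0).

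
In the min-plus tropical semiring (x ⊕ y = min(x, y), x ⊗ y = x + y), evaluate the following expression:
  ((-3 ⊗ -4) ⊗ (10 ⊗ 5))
((-3 ⊗ -4) ⊗ (10 ⊗ 5)) = 8

Expand innermost to outermost. Recall ⊕ takes the minimum of its arguments and ⊗ takes their sum. Working out the expression ((-3 ⊗ -4) ⊗ (10 ⊗ 5)) gives 8.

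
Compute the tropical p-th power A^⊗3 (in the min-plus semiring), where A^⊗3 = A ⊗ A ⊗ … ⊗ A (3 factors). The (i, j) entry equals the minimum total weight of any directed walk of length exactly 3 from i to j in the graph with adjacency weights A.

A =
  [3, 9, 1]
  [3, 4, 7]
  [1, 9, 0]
A^⊗3 =
  [2, 10, 1]
  [5, 12, 4]
  [1, 9, 0]

Each entry (A^⊗3)_ij equals the minimum over all length-3 walks i = v_0 → v_1 → … → v_3 = j of Σ_t A[v_t][v_{t+1}]. For example, for (i, j) = (0, 2) we minimise over 9 possible intermediate vertex sequences; the minimum is 1, attained along the walk 0 → 2 → 2 → 2.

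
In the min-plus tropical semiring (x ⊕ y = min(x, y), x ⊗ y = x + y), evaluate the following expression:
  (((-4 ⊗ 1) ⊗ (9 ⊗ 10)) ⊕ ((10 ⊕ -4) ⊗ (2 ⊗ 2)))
(((-4 ⊗ 1) ⊗ (9 ⊗ 10)) ⊕ ((10 ⊕ -4) ⊗ (2 ⊗ 2))) = 0

Expand innermost to outermost. Recall ⊕ takes the minimum of its arguments and ⊗ takes their sum. Working out the expression (((-4 ⊗ 1) ⊗ (9 ⊗ 10)) ⊕ ((10 ⊕ -4) ⊗ (2 ⊗ 2))) gives 0.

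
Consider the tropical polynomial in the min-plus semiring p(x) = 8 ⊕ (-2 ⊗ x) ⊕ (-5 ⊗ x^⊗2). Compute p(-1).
p(-1) = -7

A tropical monomial a ⊗ x^⊗i evaluates to a + i · x. Evaluating each term at x = -1:
  Term 0 contributes 8 + 0 · -1 = 8
  Term 1 contributes -2 + 1 · -1 = -3
  Term 2 contributes -5 + 2 · -1 = -7
p(-1) = ⊕ of these = min[8, -3, -7] = -7.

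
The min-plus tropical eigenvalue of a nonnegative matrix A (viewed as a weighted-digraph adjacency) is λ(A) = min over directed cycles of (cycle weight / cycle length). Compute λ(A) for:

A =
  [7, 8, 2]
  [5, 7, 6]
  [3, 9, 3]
λ(A) = 5/2

Enumerate directed cycles and compute their means (weight / length). Sample:
  cycle 0 → 0: weight = 7, length = 1, mean = 7/1 ≈ 7.000
  cycle 1 → 1: weight = 7, length = 1, mean = 7/1 ≈ 7.000
  cycle 2 → 2: weight = 3, length = 1, mean = 3/1 ≈ 3.000
  cycle 0 → 1 → 0: weight = 13, length = 2, mean = 13/2 ≈ 6.500
  cycle 0 → 2 → 0: weight = 5, length = 2, mean = 5/2 ≈ 2.500
  cycle 1 → 0 → 1: weight = 13, length = 2, mean = 13/2 ≈ 6.500
Minimum mean = 2.500, attained e.g. along the cycle 0 → 2 → 0 with weight 5 and length 2. So λ(A) = 5/2 = 5/2.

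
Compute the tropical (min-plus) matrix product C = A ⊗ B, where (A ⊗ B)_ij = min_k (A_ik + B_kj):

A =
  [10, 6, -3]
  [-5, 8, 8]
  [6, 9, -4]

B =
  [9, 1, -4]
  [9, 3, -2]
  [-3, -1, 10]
A ⊗ B =
  [-6, -4, 4]
  [4, -4, -9]
  [-7, -5, 2]

Apply the min-plus product entry-by-entry:
  C[0][0] = min over k of (A[0][0] + B[0][0] = 10 + 9 = 19, A[0][1] + B[1][0] = 6 + 9 = 15, A[0][2] + B[2][0] = -3 + -3 = -6) = -6 (attained at k = 2)
  C[0][1] = min over k of (A[0][0] + B[0][1] = 10 + 1 = 11, A[0][1] + B[1][1] = 6 + 3 = 9, A[0][2] + B[2][1] = -3 + -1 = -4) = -4 (attained at k = 2)
  C[0][2] = min over k of (A[0][0] + B[0][2] = 10 + -4 = 6, A[0][1] + B[1][2] = 6 + -2 = 4, A[0][2] + B[2][2] = -3 + 10 = 7) = 4 (attained at k = 1)
  C[1][0] = min over k of (A[1][0] + B[0][0] = -5 + 9 = 4, A[1][1] + B[1][0] = 8 + 9 = 17, A[1][2] + B[2][0] = 8 + -3 = 5) = 4 (attained at k = 0)
  C[1][1] = min over k of (A[1][0] + B[0][1] = -5 + 1 = -4, A[1][1] + B[1][1] = 8 + 3 = 11, A[1][2] + B[2][1] = 8 + -1 = 7) = -4 (attained at k = 0)
  C[1][2] = min over k of (A[1][0] + B[0][2] = -5 + -4 = -9, A[1][1] + B[1][2] = 8 + -2 = 6, A[1][2] + B[2][2] = 8 + 10 = 18) = -9 (attained at k = 0)
  C[2][0] = min over k of (A[2][0] + B[0][0] = 6 + 9 = 15, A[2][1] + B[1][0] = 9 + 9 = 18, A[2][2] + B[2][0] = -4 + -3 = -7) = -7 (attained at k = 2)
  C[2][1] = min over k of (A[2][0] + B[0][1] = 6 + 1 = 7, A[2][1] + B[1][1] = 9 + 3 = 12, A[2][2] + B[2][1] = -4 + -1 = -5) = -5 (attained at k = 2)
  C[2][2] = min over k of (A[2][0] + B[0][2] = 6 + -4 = 2, A[2][1] + B[1][2] = 9 + -2 = 7, A[2][2] + B[2][2] = -4 + 10 = 6) = 2 (attained at k = 0)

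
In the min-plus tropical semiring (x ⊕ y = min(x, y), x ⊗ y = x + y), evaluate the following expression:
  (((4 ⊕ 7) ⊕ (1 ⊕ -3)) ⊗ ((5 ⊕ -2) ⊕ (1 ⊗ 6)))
(((4 ⊕ 7) ⊕ (1 ⊕ -3)) ⊗ ((5 ⊕ -2) ⊕ (1 ⊗ 6))) = -5

Expand innermost to outermost. Recall ⊕ takes the minimum of its arguments and ⊗ takes their sum. Working out the expression (((4 ⊕ 7) ⊕ (1 ⊕ -3)) ⊗ ((5 ⊕ -2) ⊕ (1 ⊗ 6))) gives -5.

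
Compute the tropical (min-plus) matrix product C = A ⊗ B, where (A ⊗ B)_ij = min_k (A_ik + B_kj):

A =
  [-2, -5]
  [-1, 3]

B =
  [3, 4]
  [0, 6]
A ⊗ B =
  [-5, 1]
  [2, 3]

Apply the min-plus product entry-by-entry:
  C[0][0] = min over k of (A[0][0] + B[0][0] = -2 + 3 = 1, A[0][1] + B[1][0] = -5 + 0 = -5) = -5 (attained at k = 1)
  C[0][1] = min over k of (A[0][0] + B[0][1] = -2 + 4 = 2, A[0][1] + B[1][1] = -5 + 6 = 1) = 1 (attained at k = 1)
  C[1][0] = min over k of (A[1][0] + B[0][0] = -1 + 3 = 2, A[1][1] + B[1][0] = 3 + 0 = 3) = 2 (attained at k = 0)
  C[1][1] = min over k of (A[1][0] + B[0][1] = -1 + 4 = 3, A[1][1] + B[1][1] = 3 + 6 = 9) = 3 (attained at k = 0)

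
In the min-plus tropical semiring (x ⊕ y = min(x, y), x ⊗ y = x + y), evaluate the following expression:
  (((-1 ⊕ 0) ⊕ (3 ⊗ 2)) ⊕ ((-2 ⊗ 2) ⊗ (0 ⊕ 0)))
(((-1 ⊕ 0) ⊕ (3 ⊗ 2)) ⊕ ((-2 ⊗ 2) ⊗ (0 ⊕ 0))) = -1

Expand innermost to outermost. Recall ⊕ takes the minimum of its arguments and ⊗ takes their sum. Working out the expression (((-1 ⊕ 0) ⊕ (3 ⊗ 2)) ⊕ ((-2 ⊗ 2) ⊗ (0 ⊕ 0))) gives -1.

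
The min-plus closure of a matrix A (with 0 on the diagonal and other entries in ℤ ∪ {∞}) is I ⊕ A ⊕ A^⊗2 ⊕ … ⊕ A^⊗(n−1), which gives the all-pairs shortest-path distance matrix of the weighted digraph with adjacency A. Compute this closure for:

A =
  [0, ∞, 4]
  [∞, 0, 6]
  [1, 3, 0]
Closure =
  [0, 7, 4]
  [7, 0, 6]
  [1, 3, 0]

This is the Floyd-Warshall all-pairs shortest-path computation. For each intermediate vertex k = 0, 1, …, 2, update dist[i][j] ← min(dist[i][j], dist[i][k] + dist[k][j]). The final matrix gives, for each (i, j), the minimum total weight of any directed path from i to j (possibly empty when i = j).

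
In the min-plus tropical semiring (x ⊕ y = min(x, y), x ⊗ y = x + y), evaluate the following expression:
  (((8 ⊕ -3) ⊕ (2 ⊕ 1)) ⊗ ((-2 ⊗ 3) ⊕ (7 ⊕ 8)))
(((8 ⊕ -3) ⊕ (2 ⊕ 1)) ⊗ ((-2 ⊗ 3) ⊕ (7 ⊕ 8))) = -2

Expand innermost to outermost. Recall ⊕ takes the minimum of its arguments and ⊗ takes their sum. Working out the expression (((8 ⊕ -3) ⊕ (2 ⊕ 1)) ⊗ ((-2 ⊗ 3) ⊕ (7 ⊕ 8))) gives -2.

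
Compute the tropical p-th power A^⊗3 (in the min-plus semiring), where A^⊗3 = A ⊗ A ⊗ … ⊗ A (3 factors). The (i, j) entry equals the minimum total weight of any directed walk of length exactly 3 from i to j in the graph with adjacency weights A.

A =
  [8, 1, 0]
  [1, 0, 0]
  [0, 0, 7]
A^⊗3 =
  [1, 0, 0]
  [0, 0, 0]
  [0, 0, 0]

Each entry (A^⊗3)_ij equals the minimum over all length-3 walks i = v_0 → v_1 → … → v_3 = j of Σ_t A[v_t][v_{t+1}]. For example, for (i, j) = (0, 2) we minimise over 9 possible intermediate vertex sequences; the minimum is 0, attained along the walk 0 → 2 → 0 → 2.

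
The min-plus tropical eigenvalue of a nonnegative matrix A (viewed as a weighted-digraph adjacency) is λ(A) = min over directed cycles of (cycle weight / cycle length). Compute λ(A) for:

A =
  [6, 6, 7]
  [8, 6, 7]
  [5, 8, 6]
λ(A) = 6

Enumerate directed cycles and compute their means (weight / length). Sample:
  cycle 0 → 0: weight = 6, length = 1, mean = 6/1 ≈ 6.000
  cycle 1 → 1: weight = 6, length = 1, mean = 6/1 ≈ 6.000
  cycle 2 → 2: weight = 6, length = 1, mean = 6/1 ≈ 6.000
  cycle 0 → 1 → 0: weight = 14, length = 2, mean = 14/2 ≈ 7.000
  cycle 0 → 2 → 0: weight = 12, length = 2, mean = 12/2 ≈ 6.000
  cycle 1 → 0 → 1: weight = 14, length = 2, mean = 14/2 ≈ 7.000
Minimum mean = 6.000, attained e.g. along the cycle 0 → 0 with weight 6 and length 1. So λ(A) = 6/1 = 6.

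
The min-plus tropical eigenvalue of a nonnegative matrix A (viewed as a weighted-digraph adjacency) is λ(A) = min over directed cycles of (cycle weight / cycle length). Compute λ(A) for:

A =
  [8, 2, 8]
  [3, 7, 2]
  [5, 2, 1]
λ(A) = 1

Enumerate directed cycles and compute their means (weight / length). Sample:
  cycle 0 → 0: weight = 8, length = 1, mean = 8/1 ≈ 8.000
  cycle 1 → 1: weight = 7, length = 1, mean = 7/1 ≈ 7.000
  cycle 2 → 2: weight = 1, length = 1, mean = 1/1 ≈ 1.000
  cycle 0 → 1 → 0: weight = 5, length = 2, mean = 5/2 ≈ 2.500
  cycle 0 → 2 → 0: weight = 13, length = 2, mean = 13/2 ≈ 6.500
  cycle 1 → 0 → 1: weight = 5, length = 2, mean = 5/2 ≈ 2.500
Minimum mean = 1.000, attained e.g. along the cycle 2 → 2 with weight 1 and length 1. So λ(A) = 1/1 = 1.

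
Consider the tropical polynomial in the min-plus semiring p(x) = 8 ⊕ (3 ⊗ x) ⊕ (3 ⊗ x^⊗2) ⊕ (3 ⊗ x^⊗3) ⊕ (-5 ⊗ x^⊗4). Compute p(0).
p(0) = -5

A tropical monomial a ⊗ x^⊗i evaluates to a + i · x. Evaluating each term at x = 0:
  Term 0 contributes 8 + 0 · 0 = 8
  Term 1 contributes 3 + 1 · 0 = 3
  Term 2 contributes 3 + 2 · 0 = 3
  Term 3 contributes 3 + 3 · 0 = 3
  Term 4 contributes -5 + 4 · 0 = -5
p(0) = ⊕ of these = min[8, 3, 3, 3, -5] = -5.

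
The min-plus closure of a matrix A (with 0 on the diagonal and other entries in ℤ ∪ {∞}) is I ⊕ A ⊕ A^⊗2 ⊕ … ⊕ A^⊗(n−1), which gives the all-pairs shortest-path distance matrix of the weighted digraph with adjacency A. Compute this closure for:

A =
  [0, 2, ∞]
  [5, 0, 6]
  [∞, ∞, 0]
Closure =
  [0, 2, 8]
  [5, 0, 6]
  [∞, ∞, 0]

This is the Floyd-Warshall all-pairs shortest-path computation. For each intermediate vertex k = 0, 1, …, 2, update dist[i][j] ← min(dist[i][j], dist[i][k] + dist[k][j]). The final matrix gives, for each (i, j), the minimum total weight of any directed path from i to j (possibly empty when i = j).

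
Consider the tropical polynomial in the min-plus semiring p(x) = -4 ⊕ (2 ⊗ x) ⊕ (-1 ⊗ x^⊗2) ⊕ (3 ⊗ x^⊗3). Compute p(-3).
p(-3) = -7

A tropical monomial a ⊗ x^⊗i evaluates to a + i · x. Evaluating each term at x = -3:
  Term 0 contributes -4 + 0 · -3 = -4
  Term 1 contributes 2 + 1 · -3 = -1
  Term 2 contributes -1 + 2 · -3 = -7
  Term 3 contributes 3 + 3 · -3 = -6
p(-3) = ⊕ of these = min[-4, -1, -7, -6] = -7.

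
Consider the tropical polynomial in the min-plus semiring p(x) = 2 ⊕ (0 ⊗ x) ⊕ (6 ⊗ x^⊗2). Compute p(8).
p(8) = 2

A tropical monomial a ⊗ x^⊗i evaluates to a + i · x. Evaluating each term at x = 8:
  Term 0 contributes 2 + 0 · 8 = 2
  Term 1 contributes 0 + 1 · 8 = 8
  Term 2 contributes 6 + 2 · 8 = 22
p(8) = ⊕ of these = min[2, 8, 22] = 2.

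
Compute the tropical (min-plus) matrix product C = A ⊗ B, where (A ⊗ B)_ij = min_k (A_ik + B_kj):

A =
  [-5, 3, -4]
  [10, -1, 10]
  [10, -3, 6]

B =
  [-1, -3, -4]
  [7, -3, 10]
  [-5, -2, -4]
A ⊗ B =
  [-9, -8, -9]
  [5, -4, 6]
  [1, -6, 2]

Apply the min-plus product entry-by-entry:
  C[0][0] = min over k of (A[0][0] + B[0][0] = -5 + -1 = -6, A[0][1] + B[1][0] = 3 + 7 = 10, A[0][2] + B[2][0] = -4 + -5 = -9) = -9 (attained at k = 2)
  C[0][1] = min over k of (A[0][0] + B[0][1] = -5 + -3 = -8, A[0][1] + B[1][1] = 3 + -3 = 0, A[0][2] + B[2][1] = -4 + -2 = -6) = -8 (attained at k = 0)
  C[0][2] = min over k of (A[0][0] + B[0][2] = -5 + -4 = -9, A[0][1] + B[1][2] = 3 + 10 = 13, A[0][2] + B[2][2] = -4 + -4 = -8) = -9 (attained at k = 0)
  C[1][0] = min over k of (A[1][0] + B[0][0] = 10 + -1 = 9, A[1][1] + B[1][0] = -1 + 7 = 6, A[1][2] + B[2][0] = 10 + -5 = 5) = 5 (attained at k = 2)
  C[1][1] = min over k of (A[1][0] + B[0][1] = 10 + -3 = 7, A[1][1] + B[1][1] = -1 + -3 = -4, A[1][2] + B[2][1] = 10 + -2 = 8) = -4 (attained at k = 1)
  C[1][2] = min over k of (A[1][0] + B[0][2] = 10 + -4 = 6, A[1][1] + B[1][2] = -1 + 10 = 9, A[1][2] + B[2][2] = 10 + -4 = 6) = 6 (attained at k = 0)
  C[2][0] = min over k of (A[2][0] + B[0][0] = 10 + -1 = 9, A[2][1] + B[1][0] = -3 + 7 = 4, A[2][2] + B[2][0] = 6 + -5 = 1) = 1 (attained at k = 2)
  C[2][1] = min over k of (A[2][0] + B[0][1] = 10 + -3 = 7, A[2][1] + B[1][1] = -3 + -3 = -6, A[2][2] + B[2][1] = 6 + -2 = 4) = -6 (attained at k = 1)
  C[2][2] = min over k of (A[2][0] + B[0][2] = 10 + -4 = 6, A[2][1] + B[1][2] = -3 + 10 = 7, A[2][2] + B[2][2] = 6 + -4 = 2) = 2 (attained at k = 2)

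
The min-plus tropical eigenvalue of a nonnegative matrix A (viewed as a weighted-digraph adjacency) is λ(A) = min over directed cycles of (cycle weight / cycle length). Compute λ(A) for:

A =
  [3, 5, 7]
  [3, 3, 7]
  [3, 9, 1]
λ(A) = 1

Enumerate directed cycles and compute their means (weight / length). Sample:
  cycle 0 → 0: weight = 3, length = 1, mean = 3/1 ≈ 3.000
  cycle 1 → 1: weight = 3, length = 1, mean = 3/1 ≈ 3.000
  cycle 2 → 2: weight = 1, length = 1, mean = 1/1 ≈ 1.000
  cycle 0 → 1 → 0: weight = 8, length = 2, mean = 8/2 ≈ 4.000
  cycle 0 → 2 → 0: weight = 10, length = 2, mean = 10/2 ≈ 5.000
  cycle 1 → 0 → 1: weight = 8, length = 2, mean = 8/2 ≈ 4.000
Minimum mean = 1.000, attained e.g. along the cycle 2 → 2 with weight 1 and length 1. So λ(A) = 1/1 = 1.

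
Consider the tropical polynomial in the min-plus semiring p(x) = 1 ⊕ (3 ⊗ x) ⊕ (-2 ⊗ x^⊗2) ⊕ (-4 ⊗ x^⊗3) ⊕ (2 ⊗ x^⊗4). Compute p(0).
p(0) = -4

A tropical monomial a ⊗ x^⊗i evaluates to a + i · x. Evaluating each term at x = 0:
  Term 0 contributes 1 + 0 · 0 = 1
  Term 1 contributes 3 + 1 · 0 = 3
  Term 2 contributes -2 + 2 · 0 = -2
  Term 3 contributes -4 + 3 · 0 = -4
  Term 4 contributes 2 + 4 · 0 = 2
p(0) = ⊕ of these = min[1, 3, -2, -4, 2] = -4.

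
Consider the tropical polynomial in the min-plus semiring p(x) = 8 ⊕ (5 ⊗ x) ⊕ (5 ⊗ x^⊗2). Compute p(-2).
p(-2) = 1

A tropical monomial a ⊗ x^⊗i evaluates to a + i · x. Evaluating each term at x = -2:
  Term 0 contributes 8 + 0 · -2 = 8
  Term 1 contributes 5 + 1 · -2 = 3
  Term 2 contributes 5 + 2 · -2 = 1
p(-2) = ⊕ of these = min[8, 3, 1] = 1.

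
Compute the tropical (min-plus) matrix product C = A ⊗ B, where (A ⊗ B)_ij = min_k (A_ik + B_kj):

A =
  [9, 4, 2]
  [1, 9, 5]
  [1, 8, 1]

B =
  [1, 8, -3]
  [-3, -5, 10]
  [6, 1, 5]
A ⊗ B =
  [1, -1, 6]
  [2, 4, -2]
  [2, 2, -2]

Apply the min-plus product entry-by-entry:
  C[0][0] = min over k of (A[0][0] + B[0][0] = 9 + 1 = 10, A[0][1] + B[1][0] = 4 + -3 = 1, A[0][2] + B[2][0] = 2 + 6 = 8) = 1 (attained at k = 1)
  C[0][1] = min over k of (A[0][0] + B[0][1] = 9 + 8 = 17, A[0][1] + B[1][1] = 4 + -5 = -1, A[0][2] + B[2][1] = 2 + 1 = 3) = -1 (attained at k = 1)
  C[0][2] = min over k of (A[0][0] + B[0][2] = 9 + -3 = 6, A[0][1] + B[1][2] = 4 + 10 = 14, A[0][2] + B[2][2] = 2 + 5 = 7) = 6 (attained at k = 0)
  C[1][0] = min over k of (A[1][0] + B[0][0] = 1 + 1 = 2, A[1][1] + B[1][0] = 9 + -3 = 6, A[1][2] + B[2][0] = 5 + 6 = 11) = 2 (attained at k = 0)
  C[1][1] = min over k of (A[1][0] + B[0][1] = 1 + 8 = 9, A[1][1] + B[1][1] = 9 + -5 = 4, A[1][2] + B[2][1] = 5 + 1 = 6) = 4 (attained at k = 1)
  C[1][2] = min over k of (A[1][0] + B[0][2] = 1 + -3 = -2, A[1][1] + B[1][2] = 9 + 10 = 19, A[1][2] + B[2][2] = 5 + 5 = 10) = -2 (attained at k = 0)
  C[2][0] = min over k of (A[2][0] + B[0][0] = 1 + 1 = 2, A[2][1] + B[1][0] = 8 + -3 = 5, A[2][2] + B[2][0] = 1 + 6 = 7) = 2 (attained at k = 0)
  C[2][1] = min over k of (A[2][0] + B[0][1] = 1 + 8 = 9, A[2][1] + B[1][1] = 8 + -5 = 3, A[2][2] + B[2][1] = 1 + 1 = 2) = 2 (attained at k = 2)
  C[2][2] = min over k of (A[2][0] + B[0][2] = 1 + -3 = -2, A[2][1] + B[1][2] = 8 + 10 = 18, A[2][2] + B[2][2] = 1 + 5 = 6) = -2 (attained at k = 0)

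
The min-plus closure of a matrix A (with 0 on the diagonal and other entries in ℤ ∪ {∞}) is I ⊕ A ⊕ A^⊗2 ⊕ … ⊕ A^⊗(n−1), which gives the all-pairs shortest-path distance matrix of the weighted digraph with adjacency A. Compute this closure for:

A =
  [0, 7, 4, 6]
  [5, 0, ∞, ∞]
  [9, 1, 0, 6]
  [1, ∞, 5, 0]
Closure =
  [0, 5, 4, 6]
  [5, 0, 9, 11]
  [6, 1, 0, 6]
  [1, 6, 5, 0]

This is the Floyd-Warshall all-pairs shortest-path computation. For each intermediate vertex k = 0, 1, …, 3, update dist[i][j] ← min(dist[i][j], dist[i][k] + dist[k][j]). The final matrix gives, for each (i, j), the minimum total weight of any directed path from i to j (possibly empty when i = j).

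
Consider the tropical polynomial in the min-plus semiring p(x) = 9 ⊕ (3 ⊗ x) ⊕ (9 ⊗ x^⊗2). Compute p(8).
p(8) = 9

A tropical monomial a ⊗ x^⊗i evaluates to a + i · x. Evaluating each term at x = 8:
  Term 0 contributes 9 + 0 · 8 = 9
  Term 1 contributes 3 + 1 · 8 = 11
  Term 2 contributes 9 + 2 · 8 = 25
p(8) = ⊕ of these = min[9, 11, 25] = 9.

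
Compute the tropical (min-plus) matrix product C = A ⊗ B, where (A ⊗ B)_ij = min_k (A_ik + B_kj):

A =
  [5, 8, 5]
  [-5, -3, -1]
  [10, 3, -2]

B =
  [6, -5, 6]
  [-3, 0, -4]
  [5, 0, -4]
A ⊗ B =
  [5, 0, 1]
  [-6, -10, -7]
  [0, -2, -6]

Apply the min-plus product entry-by-entry:
  C[0][0] = min over k of (A[0][0] + B[0][0] = 5 + 6 = 11, A[0][1] + B[1][0] = 8 + -3 = 5, A[0][2] + B[2][0] = 5 + 5 = 10) = 5 (attained at k = 1)
  C[0][1] = min over k of (A[0][0] + B[0][1] = 5 + -5 = 0, A[0][1] + B[1][1] = 8 + 0 = 8, A[0][2] + B[2][1] = 5 + 0 = 5) = 0 (attained at k = 0)
  C[0][2] = min over k of (A[0][0] + B[0][2] = 5 + 6 = 11, A[0][1] + B[1][2] = 8 + -4 = 4, A[0][2] + B[2][2] = 5 + -4 = 1) = 1 (attained at k = 2)
  C[1][0] = min over k of (A[1][0] + B[0][0] = -5 + 6 = 1, A[1][1] + B[1][0] = -3 + -3 = -6, A[1][2] + B[2][0] = -1 + 5 = 4) = -6 (attained at k = 1)
  C[1][1] = min over k of (A[1][0] + B[0][1] = -5 + -5 = -10, A[1][1] + B[1][1] = -3 + 0 = -3, A[1][2] + B[2][1] = -1 + 0 = -1) = -10 (attained at k = 0)
  C[1][2] = min over k of (A[1][0] + B[0][2] = -5 + 6 = 1, A[1][1] + B[1][2] = -3 + -4 = -7, A[1][2] + B[2][2] = -1 + -4 = -5) = -7 (attained at k = 1)
  C[2][0] = min over k of (A[2][0] + B[0][0] = 10 + 6 = 16, A[2][1] + B[1][0] = 3 + -3 = 0, A[2][2] + B[2][0] = -2 + 5 = 3) = 0 (attained at k = 1)
  C[2][1] = min over k of (A[2][0] + B[0][1] = 10 + -5 = 5, A[2][1] + B[1][1] = 3 + 0 = 3, A[2][2] + B[2][1] = -2 + 0 = -2) = -2 (attained at k = 2)
  C[2][2] = min over k of (A[2][0] + B[0][2] = 10 + 6 = 16, A[2][1] + B[1][2] = 3 + -4 = -1, A[2][2] + B[2][2] = -2 + -4 = -6) = -6 (attained at k = 2)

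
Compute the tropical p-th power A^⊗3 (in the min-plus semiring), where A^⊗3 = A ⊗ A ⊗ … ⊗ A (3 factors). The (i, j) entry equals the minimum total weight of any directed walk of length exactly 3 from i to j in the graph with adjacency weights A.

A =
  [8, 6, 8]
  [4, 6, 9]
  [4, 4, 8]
A^⊗3 =
  [16, 16, 18]
  [14, 16, 18]
  [14, 14, 16]

Each entry (A^⊗3)_ij equals the minimum over all length-3 walks i = v_0 → v_1 → … → v_3 = j of Σ_t A[v_t][v_{t+1}]. For example, for (i, j) = (0, 2) we minimise over 9 possible intermediate vertex sequences; the minimum is 18, attained along the walk 0 → 1 → 0 → 2.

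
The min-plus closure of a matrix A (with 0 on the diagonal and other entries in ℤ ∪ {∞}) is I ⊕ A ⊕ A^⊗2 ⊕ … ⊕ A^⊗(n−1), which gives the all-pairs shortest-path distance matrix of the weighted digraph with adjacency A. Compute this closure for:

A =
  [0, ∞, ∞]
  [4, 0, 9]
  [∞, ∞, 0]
Closure =
  [0, ∞, ∞]
  [4, 0, 9]
  [∞, ∞, 0]

This is the Floyd-Warshall all-pairs shortest-path computation. For each intermediate vertex k = 0, 1, …, 2, update dist[i][j] ← min(dist[i][j], dist[i][k] + dist[k][j]). The final matrix gives, for each (i, j), the minimum total weight of any directed path from i to j (possibly empty when i = j).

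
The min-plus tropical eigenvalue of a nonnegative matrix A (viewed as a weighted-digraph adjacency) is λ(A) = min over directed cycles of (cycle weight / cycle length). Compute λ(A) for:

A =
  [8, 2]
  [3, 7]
λ(A) = 5/2

Enumerate directed cycles and compute their means (weight / length). Sample:
  cycle 0 → 0: weight = 8, length = 1, mean = 8/1 ≈ 8.000
  cycle 1 → 1: weight = 7, length = 1, mean = 7/1 ≈ 7.000
  cycle 0 → 1 → 0: weight = 5, length = 2, mean = 5/2 ≈ 2.500
  cycle 1 → 0 → 1: weight = 5, length = 2, mean = 5/2 ≈ 2.500
Minimum mean = 2.500, attained e.g. along the cycle 0 → 1 → 0 with weight 5 and length 2. So λ(A) = 5/2 = 5/2.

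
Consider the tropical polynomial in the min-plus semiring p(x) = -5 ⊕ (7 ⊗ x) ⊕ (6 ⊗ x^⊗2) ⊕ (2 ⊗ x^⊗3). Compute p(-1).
p(-1) = -5

A tropical monomial a ⊗ x^⊗i evaluates to a + i · x. Evaluating each term at x = -1:
  Term 0 contributes -5 + 0 · -1 = -5
  Term 1 contributes 7 + 1 · -1 = 6
  Term 2 contributes 6 + 2 · -1 = 4
  Term 3 contributes 2 + 3 · -1 = -1
p(-1) = ⊕ of these = min[-5, 6, 4, -1] = -5.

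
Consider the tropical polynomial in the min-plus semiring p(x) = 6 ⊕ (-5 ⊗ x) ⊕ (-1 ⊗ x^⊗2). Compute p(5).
p(5) = 0

A tropical monomial a ⊗ x^⊗i evaluates to a + i · x. Evaluating each term at x = 5:
  Term 0 contributes 6 + 0 · 5 = 6
  Term 1 contributes -5 + 1 · 5 = 0
  Term 2 contributes -1 + 2 · 5 = 9
p(5) = ⊕ of these = min[6, 0, 9] = 0.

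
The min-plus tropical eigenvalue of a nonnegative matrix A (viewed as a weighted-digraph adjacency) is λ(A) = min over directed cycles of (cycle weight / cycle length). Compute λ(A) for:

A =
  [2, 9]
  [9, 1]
λ(A) = 1

Enumerate directed cycles and compute their means (weight / length). Sample:
  cycle 0 → 0: weight = 2, length = 1, mean = 2/1 ≈ 2.000
  cycle 1 → 1: weight = 1, length = 1, mean = 1/1 ≈ 1.000
  cycle 0 → 1 → 0: weight = 18, length = 2, mean = 18/2 ≈ 9.000
  cycle 1 → 0 → 1: weight = 18, length = 2, mean = 18/2 ≈ 9.000
Minimum mean = 1.000, attained e.g. along the cycle 1 → 1 with weight 1 and length 1. So λ(A) = 1/1 = 1.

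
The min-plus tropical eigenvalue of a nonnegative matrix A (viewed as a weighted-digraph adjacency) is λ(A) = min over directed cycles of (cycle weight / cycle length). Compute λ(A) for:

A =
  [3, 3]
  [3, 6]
λ(A) = 3

Enumerate directed cycles and compute their means (weight / length). Sample:
  cycle 0 → 0: weight = 3, length = 1, mean = 3/1 ≈ 3.000
  cycle 1 → 1: weight = 6, length = 1, mean = 6/1 ≈ 6.000
  cycle 0 → 1 → 0: weight = 6, length = 2, mean = 6/2 ≈ 3.000
  cycle 1 → 0 → 1: weight = 6, length = 2, mean = 6/2 ≈ 3.000
Minimum mean = 3.000, attained e.g. along the cycle 0 → 0 with weight 3 and length 1. So λ(A) = 3/1 = 3.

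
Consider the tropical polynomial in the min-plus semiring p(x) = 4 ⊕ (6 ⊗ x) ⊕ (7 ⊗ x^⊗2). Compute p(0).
p(0) = 4

A tropical monomial a ⊗ x^⊗i evaluates to a + i · x. Evaluating each term at x = 0:
  Term 0 contributes 4 + 0 · 0 = 4
  Term 1 contributes 6 + 1 · 0 = 6
  Term 2 contributes 7 + 2 · 0 = 7
p(0) = ⊕ of these = min[4, 6, 7] = 4.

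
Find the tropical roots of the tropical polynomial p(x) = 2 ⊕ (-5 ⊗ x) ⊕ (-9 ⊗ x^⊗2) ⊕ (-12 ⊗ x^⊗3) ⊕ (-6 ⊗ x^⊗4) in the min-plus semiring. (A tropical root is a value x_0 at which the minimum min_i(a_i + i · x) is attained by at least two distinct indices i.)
Roots: {-6, 3, 4, 7}

Each tropical root is a break point of the lower envelope of the lines y = a_i + i · x (there are 5 lines, with slopes 0, 1, ..., 4). Only the lines that attain the minimum somewhere contribute to roots; other lines are dominated. Here the surviving (envelope) indices are i = 4, i = 3, i = 2, i = 1, i = 0.
Intersections between consecutive envelope lines give the roots: for adjacent envelope indices i < j the intersection is x = (a_i − a_j) / (j − i). Reading off the sorted break points: {-6, 3, 4, 7}.
Verification: at each break x_0, at least two indices attain the minimum of min_i(a_i + i · x_0).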